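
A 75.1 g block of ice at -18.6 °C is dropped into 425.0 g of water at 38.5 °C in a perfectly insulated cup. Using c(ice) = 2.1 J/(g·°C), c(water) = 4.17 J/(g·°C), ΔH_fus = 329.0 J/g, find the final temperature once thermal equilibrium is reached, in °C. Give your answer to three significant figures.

Heat to bring ice to 0 °C and melt it: q₁ = 75.1×2.1×18.6 + 75.1×329.0 = 27641 J
Heat the water can supply cooling to 0 °C: 425.0×4.17×38.5 = 68231.6 J > q₁, so all ice melts.
Energy balance: 425.0×4.17×(38.5 − T) = 27641 + 75.1×4.17×(T − 0)
1772.25(38.5 − T) = 27641 + 313.167 T
68231.6 − 27641 = 2085.417 T
T = 40590.6 / 2085.417 = 19.46 °C

T_f = 19.5 °C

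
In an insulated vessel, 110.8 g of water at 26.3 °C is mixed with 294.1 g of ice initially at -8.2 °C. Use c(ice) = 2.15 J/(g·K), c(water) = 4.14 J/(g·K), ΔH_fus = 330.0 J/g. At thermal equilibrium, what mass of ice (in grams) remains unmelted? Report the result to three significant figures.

Heat to warm all ice to 0 °C: 294.1×2.15×8.2 = 5185.0 J
Heat released by water cooling to 0 °C: 110.8×4.14×26.3 = 12064 J
12064 J < 5185.0 + 294.1×330.0 = 102238.0 J, so not all ice melts; final T = 0 °C.
Heat left for melting: 12064 − 5185.0 = 6879.0 J
Mass melted = 6879.0 / 330.0 = 20.85 g
Ice remaining = 294.1 − 20.85 = 273.25 g

m_ice remaining = 273 g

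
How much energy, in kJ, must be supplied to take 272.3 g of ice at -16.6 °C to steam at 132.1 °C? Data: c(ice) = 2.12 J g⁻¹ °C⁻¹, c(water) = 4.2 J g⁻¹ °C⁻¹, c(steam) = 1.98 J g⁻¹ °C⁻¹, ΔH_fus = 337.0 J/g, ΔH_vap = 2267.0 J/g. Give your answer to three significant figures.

q1 (heat ice -16.6→0.0 °C): 272.3 × 2.12 × 16.6 = 9583 J
q2 (melt at 0 °C): 272.3 × 337.0 = 91765 J
q3 (heat water 0.0→100.0 °C): 272.3 × 4.2 × 100.0 = 114366 J
q4 (vaporize at 100 °C): 272.3 × 2267.0 = 617304 J
q5 (heat steam 100.0→132.1 °C): 272.3 × 1.98 × 32.1 = 17307 J
Total: 9583 + 91765 + 114366 + 617304 + 17307 = 850325 J = 850 kJ

q = 850 kJ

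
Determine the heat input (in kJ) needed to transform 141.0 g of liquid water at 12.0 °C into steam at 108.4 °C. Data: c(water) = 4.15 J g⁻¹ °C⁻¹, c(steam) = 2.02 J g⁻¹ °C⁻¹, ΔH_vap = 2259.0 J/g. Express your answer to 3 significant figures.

q = 372 kJ

q1 (heat water 12.0→100.0 °C): 141.0 × 4.15 × 88.0 = 51493 J
q2 (vaporize at 100 °C): 141.0 × 2259.0 = 318519 J
q3 (heat steam 100.0→108.4 °C): 141.0 × 2.02 × 8.4 = 2392 J
Total: 51493 + 318519 + 2392 = 372404 J = 372 kJ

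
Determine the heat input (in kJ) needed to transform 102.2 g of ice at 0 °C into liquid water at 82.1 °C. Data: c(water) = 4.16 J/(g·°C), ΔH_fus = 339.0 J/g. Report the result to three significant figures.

q1 (melt at 0 °C): 102.2 × 339.0 = 34646 J
q2 (heat water 0.0→82.1 °C): 102.2 × 4.16 × 82.1 = 34905 J
Total: 34646 + 34905 = 69551 J = 69.6 kJ

q = 69.6 kJ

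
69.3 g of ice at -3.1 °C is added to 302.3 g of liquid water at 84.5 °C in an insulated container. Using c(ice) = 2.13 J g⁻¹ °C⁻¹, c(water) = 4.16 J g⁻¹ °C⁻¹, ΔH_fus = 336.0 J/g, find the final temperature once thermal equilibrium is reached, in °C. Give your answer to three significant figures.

Heat to bring ice to 0 °C and melt it: q₁ = 69.3×2.13×3.1 + 69.3×336.0 = 23742 J
Heat the water can supply cooling to 0 °C: 302.3×4.16×84.5 = 106264 J > q₁, so all ice melts.
Energy balance: 302.3×4.16×(84.5 − T) = 23742 + 69.3×4.16×(T − 0)
1257.568(84.5 − T) = 23742 + 288.288 T
106264 − 23742 = 1545.856 T
T = 82522 / 1545.856 = 53.38 °C

T_f = 53.4 °C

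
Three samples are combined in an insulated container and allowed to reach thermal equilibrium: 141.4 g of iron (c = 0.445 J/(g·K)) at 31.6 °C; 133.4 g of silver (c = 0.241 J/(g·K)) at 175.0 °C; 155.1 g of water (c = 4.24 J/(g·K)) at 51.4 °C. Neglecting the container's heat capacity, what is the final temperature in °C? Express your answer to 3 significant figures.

T_f = 55.0 °C

Σ mᵢcᵢ(T − Tᵢ) = 0  ⇒  T = Σ mᵢcᵢTᵢ / Σ mᵢcᵢ
Σ mᵢcᵢ = 141.4×0.445 + 133.4×0.241 + 155.1×4.24 = 752.6964
Σ mᵢcᵢTᵢ = 62.923×31.6 + 32.1494×175.0 + 657.624×51.4 = 41416
T = 41416 / 752.6964 = 55.02 °C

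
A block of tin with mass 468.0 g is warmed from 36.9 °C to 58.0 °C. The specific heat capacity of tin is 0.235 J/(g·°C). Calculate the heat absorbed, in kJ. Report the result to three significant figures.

q = 2.32 kJ

q = m c ΔT = 468.0 × 0.235 × (58.0 − 36.9)
q = 468.0 × 0.235 × 21.1 = 2321 J = 2.32 kJ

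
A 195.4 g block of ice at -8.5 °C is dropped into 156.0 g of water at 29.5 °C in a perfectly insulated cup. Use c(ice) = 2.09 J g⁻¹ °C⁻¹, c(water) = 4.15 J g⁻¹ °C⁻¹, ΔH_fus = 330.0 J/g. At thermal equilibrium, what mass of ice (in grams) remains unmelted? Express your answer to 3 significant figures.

m_ice remaining = 148 g

Heat to warm all ice to 0 °C: 195.4×2.09×8.5 = 3471.3 J
Heat released by water cooling to 0 °C: 156.0×4.15×29.5 = 19098 J
19098 J < 3471.3 + 195.4×330.0 = 67953.3 J, so not all ice melts; final T = 0 °C.
Heat left for melting: 19098 − 3471.3 = 15626.7 J
Mass melted = 15626.7 / 330.0 = 47.35 g
Ice remaining = 195.4 − 47.35 = 148.05 g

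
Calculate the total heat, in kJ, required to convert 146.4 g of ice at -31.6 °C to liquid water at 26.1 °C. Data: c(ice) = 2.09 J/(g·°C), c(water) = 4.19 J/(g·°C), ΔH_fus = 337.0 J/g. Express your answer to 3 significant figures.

q1 (heat ice -31.6→0.0 °C): 146.4 × 2.09 × 31.6 = 9669 J
q2 (melt at 0 °C): 146.4 × 337.0 = 49337 J
q3 (heat water 0.0→26.1 °C): 146.4 × 4.19 × 26.1 = 16010 J
Total: 9669 + 49337 + 16010 = 75016 J = 75.0 kJ

q = 75.0 kJ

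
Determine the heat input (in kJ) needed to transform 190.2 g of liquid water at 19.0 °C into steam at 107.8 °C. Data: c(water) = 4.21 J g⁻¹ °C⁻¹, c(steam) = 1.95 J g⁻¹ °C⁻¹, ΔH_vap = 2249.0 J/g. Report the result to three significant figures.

q1 (heat water 19.0→100.0 °C): 190.2 × 4.21 × 81.0 = 64860 J
q2 (vaporize at 100 °C): 190.2 × 2249.0 = 427760 J
q3 (heat steam 100.0→107.8 °C): 190.2 × 1.95 × 7.8 = 2893 J
Total: 64860 + 427760 + 2893 = 495513 J = 496 kJ

q = 496 kJ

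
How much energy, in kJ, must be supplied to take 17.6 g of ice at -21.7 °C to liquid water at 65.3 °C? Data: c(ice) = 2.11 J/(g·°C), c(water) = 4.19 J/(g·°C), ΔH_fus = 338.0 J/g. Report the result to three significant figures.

q1 (heat ice -21.7→0.0 °C): 17.6 × 2.11 × 21.7 = 806 J
q2 (melt at 0 °C): 17.6 × 338.0 = 5949 J
q3 (heat water 0.0→65.3 °C): 17.6 × 4.19 × 65.3 = 4815 J
Total: 806 + 5949 + 4815 = 11570 J = 11.6 kJ

q = 11.6 kJ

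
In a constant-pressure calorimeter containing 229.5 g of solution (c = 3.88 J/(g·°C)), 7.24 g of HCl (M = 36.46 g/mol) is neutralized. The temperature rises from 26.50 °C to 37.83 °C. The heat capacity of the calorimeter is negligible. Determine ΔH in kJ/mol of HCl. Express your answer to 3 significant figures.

|ΔT| = |37.83 − 26.50| = 11.33 °C
|q_surr| = (229.5 × 3.88) × 11.33 = 890.46 × 11.33 = 10090 J
n(HCl) = 7.24 / 36.46 = 0.1986 mol
Temperature rose, so q_rxn = −|q_surr| = -10.09 kJ
ΔH = q_rxn / n = -50.81 kJ/mol

ΔH = -50.8 kJ/mol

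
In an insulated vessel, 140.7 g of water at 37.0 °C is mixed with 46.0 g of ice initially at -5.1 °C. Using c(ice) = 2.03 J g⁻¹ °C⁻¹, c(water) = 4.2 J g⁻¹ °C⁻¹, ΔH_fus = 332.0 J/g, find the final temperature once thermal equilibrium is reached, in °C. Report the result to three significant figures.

T_f = 7.80 °C

Heat to bring ice to 0 °C and melt it: q₁ = 46.0×2.03×5.1 + 46.0×332.0 = 15748 J
Heat the water can supply cooling to 0 °C: 140.7×4.2×37.0 = 21864.8 J > q₁, so all ice melts.
Energy balance: 140.7×4.2×(37.0 − T) = 15748 + 46.0×4.2×(T − 0)
590.94(37.0 − T) = 15748 + 193.2 T
21864.8 − 15748 = 784.14 T
T = 6116.8 / 784.14 = 7.801 °C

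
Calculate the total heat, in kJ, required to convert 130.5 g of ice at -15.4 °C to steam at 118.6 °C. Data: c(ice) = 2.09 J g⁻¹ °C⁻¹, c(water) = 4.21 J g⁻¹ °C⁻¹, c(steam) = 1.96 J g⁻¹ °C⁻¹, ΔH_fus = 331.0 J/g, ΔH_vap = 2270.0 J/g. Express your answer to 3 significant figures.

q1 (heat ice -15.4→0.0 °C): 130.5 × 2.09 × 15.4 = 4200 J
q2 (melt at 0 °C): 130.5 × 331.0 = 43196 J
q3 (heat water 0.0→100.0 °C): 130.5 × 4.21 × 100.0 = 54941 J
q4 (vaporize at 100 °C): 130.5 × 2270.0 = 296235 J
q5 (heat steam 100.0→118.6 °C): 130.5 × 1.96 × 18.6 = 4758 J
Total: 4200 + 43196 + 54941 + 296235 + 4758 = 403330 J = 403 kJ

q = 403 kJ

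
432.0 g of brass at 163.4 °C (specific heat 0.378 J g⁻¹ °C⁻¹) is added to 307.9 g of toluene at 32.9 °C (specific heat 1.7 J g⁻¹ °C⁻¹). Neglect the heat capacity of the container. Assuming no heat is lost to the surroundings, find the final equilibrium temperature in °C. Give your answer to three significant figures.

Heat lost by brass = heat gained by toluene.
(432.0)(0.378)(163.4 − T) = (307.9)(1.7)(T − 32.9)
163.296 (163.4 − T) = 523.43 (T − 32.9)
26683 − 163.296 T = 523.43 T − 17221
43904 = 686.726 T
T = 63.93 °C

T_f = 63.9 °C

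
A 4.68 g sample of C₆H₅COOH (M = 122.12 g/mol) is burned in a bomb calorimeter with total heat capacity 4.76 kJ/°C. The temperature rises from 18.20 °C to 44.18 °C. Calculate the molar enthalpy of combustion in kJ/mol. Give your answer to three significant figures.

ΔT = 44.18 − 18.20 = 25.98 °C
q_cal = C_cal × ΔT = 4.76 × 25.98 = 123.6648 kJ
n = 4.68 / 122.12 = 0.03832 mol
q_rxn = −q_cal = -123.6648 kJ
ΔH = -123.6648 / 0.03832 = -3227 kJ/mol

ΔH = -3230 kJ/mol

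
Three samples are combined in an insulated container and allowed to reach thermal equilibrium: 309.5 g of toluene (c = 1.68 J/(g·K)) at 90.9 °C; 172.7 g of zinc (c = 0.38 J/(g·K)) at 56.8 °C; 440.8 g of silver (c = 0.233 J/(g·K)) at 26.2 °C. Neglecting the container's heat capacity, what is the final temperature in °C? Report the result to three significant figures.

Σ mᵢcᵢ(T − Tᵢ) = 0  ⇒  T = Σ mᵢcᵢTᵢ / Σ mᵢcᵢ
Σ mᵢcᵢ = 309.5×1.68 + 172.7×0.38 + 440.8×0.233 = 688.2924
Σ mᵢcᵢTᵢ = 519.96×90.9 + 65.626×56.8 + 102.7064×26.2 = 53683
T = 53683 / 688.2924 = 77.99 °C

T_f = 78.0 °C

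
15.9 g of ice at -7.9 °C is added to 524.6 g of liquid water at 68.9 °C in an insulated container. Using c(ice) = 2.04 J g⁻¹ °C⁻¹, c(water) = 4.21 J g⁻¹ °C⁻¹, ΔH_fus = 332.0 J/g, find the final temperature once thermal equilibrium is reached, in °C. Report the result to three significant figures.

Heat to bring ice to 0 °C and melt it: q₁ = 15.9×2.04×7.9 + 15.9×332.0 = 5535.0 J
Heat the water can supply cooling to 0 °C: 524.6×4.21×68.9 = 152170 J > q₁, so all ice melts.
Energy balance: 524.6×4.21×(68.9 − T) = 5535.0 + 15.9×4.21×(T − 0)
2208.566(68.9 − T) = 5535.0 + 66.939 T
152170 − 5535.0 = 2275.505 T
T = 146635.0 / 2275.505 = 64.44 °C

T_f = 64.4 °C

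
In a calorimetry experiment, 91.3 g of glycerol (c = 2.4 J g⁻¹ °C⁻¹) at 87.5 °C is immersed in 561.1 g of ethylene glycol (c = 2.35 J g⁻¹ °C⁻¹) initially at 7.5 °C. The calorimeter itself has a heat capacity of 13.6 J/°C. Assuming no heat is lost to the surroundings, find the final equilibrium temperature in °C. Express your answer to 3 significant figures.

T_f = 18.8 °C

Heat lost by glycerol = heat gained by ethylene glycol + calorimeter.
(91.3)(2.4)(87.5 − T) = [(561.1)(2.35) + 13.6](T − 7.5)
219.12 (87.5 − T) = 1332.185 (T − 7.5)
19173 − 219.12 T = 1332.185 T − 9991.4
29164.4 = 1551.305 T
T = 18.80 °C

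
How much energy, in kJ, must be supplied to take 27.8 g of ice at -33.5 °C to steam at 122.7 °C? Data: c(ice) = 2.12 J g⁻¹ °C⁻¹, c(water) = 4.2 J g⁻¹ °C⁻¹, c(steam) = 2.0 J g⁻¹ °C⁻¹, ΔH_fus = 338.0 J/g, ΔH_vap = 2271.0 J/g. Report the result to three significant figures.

q = 87.4 kJ

q1 (heat ice -33.5→0.0 °C): 27.8 × 2.12 × 33.5 = 1974 J
q2 (melt at 0 °C): 27.8 × 338.0 = 9396 J
q3 (heat water 0.0→100.0 °C): 27.8 × 4.2 × 100.0 = 11676 J
q4 (vaporize at 100 °C): 27.8 × 2271.0 = 63134 J
q5 (heat steam 100.0→122.7 °C): 27.8 × 2.0 × 22.7 = 1262 J
Total: 1974 + 9396 + 11676 + 63134 + 1262 = 87442 J = 87.4 kJ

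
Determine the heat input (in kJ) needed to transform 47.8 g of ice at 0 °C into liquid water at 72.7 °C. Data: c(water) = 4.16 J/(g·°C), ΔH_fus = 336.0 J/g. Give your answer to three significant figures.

q1 (melt at 0 °C): 47.8 × 336.0 = 16061 J
q2 (heat water 0.0→72.7 °C): 47.8 × 4.16 × 72.7 = 14456 J
Total: 16061 + 14456 = 30517 J = 30.5 kJ

q = 30.5 kJ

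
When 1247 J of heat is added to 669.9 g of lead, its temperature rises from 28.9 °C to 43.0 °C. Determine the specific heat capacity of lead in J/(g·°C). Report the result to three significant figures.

c = 0.132 J/(g·°C)

c = q / (m ΔT) = 1247 / (669.9 × 14.1)
c = 1247 / 9445.59 = 0.132 J/(g·°C)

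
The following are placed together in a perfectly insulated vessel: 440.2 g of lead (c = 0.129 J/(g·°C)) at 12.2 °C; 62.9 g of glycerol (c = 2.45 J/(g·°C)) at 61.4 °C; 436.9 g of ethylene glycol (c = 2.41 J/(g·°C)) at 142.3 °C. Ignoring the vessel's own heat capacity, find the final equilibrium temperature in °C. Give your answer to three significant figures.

T_f = 127 °C

Σ mᵢcᵢ(T − Tᵢ) = 0  ⇒  T = Σ mᵢcᵢTᵢ / Σ mᵢcᵢ
Σ mᵢcᵢ = 440.2×0.129 + 62.9×2.45 + 436.9×2.41 = 1263.8198
Σ mᵢcᵢTᵢ = 56.7858×12.2 + 154.105×61.4 + 1052.929×142.3 = 159990
T = 159990 / 1263.8198 = 126.6 °C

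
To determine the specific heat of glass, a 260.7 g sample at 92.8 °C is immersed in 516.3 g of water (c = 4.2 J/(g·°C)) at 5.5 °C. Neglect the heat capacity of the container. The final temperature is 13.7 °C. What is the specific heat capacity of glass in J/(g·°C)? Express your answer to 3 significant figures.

q_gained = (516.3 × 4.2) × (13.7 − 5.5) = 17780 J
q_lost = 260.7 × c × (92.8 − 13.7) = 20621.37 c
Set equal: c = 17780 / 20621.37 = 0.862 J/(g·°C)

c = 0.862 J/(g·°C)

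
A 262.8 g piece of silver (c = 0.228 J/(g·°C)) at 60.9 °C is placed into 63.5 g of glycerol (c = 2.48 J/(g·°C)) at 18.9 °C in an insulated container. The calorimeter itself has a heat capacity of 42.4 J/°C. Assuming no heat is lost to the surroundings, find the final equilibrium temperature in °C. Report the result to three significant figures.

Heat lost by silver = heat gained by glycerol + calorimeter.
(262.8)(0.228)(60.9 − T) = [(63.5)(2.48) + 42.4](T − 18.9)
59.9184 (60.9 − T) = 199.88 (T − 18.9)
3649.0 − 59.9184 T = 199.88 T − 3777.7
7426.7 = 259.7984 T
T = 28.59 °C

T_f = 28.6 °C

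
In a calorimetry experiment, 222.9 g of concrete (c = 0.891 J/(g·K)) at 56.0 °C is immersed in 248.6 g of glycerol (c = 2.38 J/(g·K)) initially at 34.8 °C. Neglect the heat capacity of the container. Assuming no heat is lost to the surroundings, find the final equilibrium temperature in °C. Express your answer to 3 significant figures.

Heat lost by concrete = heat gained by glycerol.
(222.9)(0.891)(56.0 − T) = (248.6)(2.38)(T − 34.8)
198.6039 (56.0 − T) = 591.668 (T − 34.8)
11122 − 198.6039 T = 591.668 T − 20590
31712 = 790.2719 T
T = 40.13 °C

T_f = 40.1 °C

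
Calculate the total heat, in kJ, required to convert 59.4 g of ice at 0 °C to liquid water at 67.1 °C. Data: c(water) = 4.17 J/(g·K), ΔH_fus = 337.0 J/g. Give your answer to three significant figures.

q1 (melt at 0 °C): 59.4 × 337.0 = 20018 J
q2 (heat water 0.0→67.1 °C): 59.4 × 4.17 × 67.1 = 16621 J
Total: 20018 + 16621 = 36639 J = 36.6 kJ

q = 36.6 kJ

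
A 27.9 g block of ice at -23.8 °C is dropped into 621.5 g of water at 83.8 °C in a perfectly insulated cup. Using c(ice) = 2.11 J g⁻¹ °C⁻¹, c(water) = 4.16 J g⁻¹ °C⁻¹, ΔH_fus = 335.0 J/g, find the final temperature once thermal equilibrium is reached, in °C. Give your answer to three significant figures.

T_f = 76.2 °C

Heat to bring ice to 0 °C and melt it: q₁ = 27.9×2.11×23.8 + 27.9×335.0 = 10748 J
Heat the water can supply cooling to 0 °C: 621.5×4.16×83.8 = 216660 J > q₁, so all ice melts.
Energy balance: 621.5×4.16×(83.8 − T) = 10748 + 27.9×4.16×(T − 0)
2585.44(83.8 − T) = 10748 + 116.064 T
216660 − 10748 = 2701.504 T
T = 205912 / 2701.504 = 76.22 °C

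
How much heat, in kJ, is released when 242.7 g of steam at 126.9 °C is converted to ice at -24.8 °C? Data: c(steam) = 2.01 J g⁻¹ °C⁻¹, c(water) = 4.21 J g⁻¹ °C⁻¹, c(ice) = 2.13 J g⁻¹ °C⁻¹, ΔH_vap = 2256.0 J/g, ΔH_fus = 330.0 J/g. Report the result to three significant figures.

q1 (cool steam 126.9→100 °C): 242.7 × 2.01 × 26.9 = 13123 J
q2 (condense at 100 °C): 242.7 × 2256.0 = 547531 J
q3 (cool water 100→0 °C): 242.7 × 4.21 × 100.0 = 102177 J
q4 (freeze at 0 °C): 242.7 × 330.0 = 80091 J
q5 (cool ice 0→-24.8 °C): 242.7 × 2.13 × 24.8 = 12820 J
Total: 13123 + 547531 + 102177 + 80091 + 12820 = 755742 J = 756 kJ

q = 756 kJ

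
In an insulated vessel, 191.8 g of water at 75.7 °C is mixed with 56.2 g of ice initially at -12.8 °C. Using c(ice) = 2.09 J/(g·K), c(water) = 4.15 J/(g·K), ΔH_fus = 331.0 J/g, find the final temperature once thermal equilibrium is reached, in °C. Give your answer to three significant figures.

T_f = 39.0 °C

Heat to bring ice to 0 °C and melt it: q₁ = 56.2×2.09×12.8 + 56.2×331.0 = 20106 J
Heat the water can supply cooling to 0 °C: 191.8×4.15×75.7 = 60254.9 J > q₁, so all ice melts.
Energy balance: 191.8×4.15×(75.7 − T) = 20106 + 56.2×4.15×(T − 0)
795.97(75.7 − T) = 20106 + 233.23 T
60254.9 − 20106 = 1029.20 T
T = 40148.9 / 1029.20 = 39.01 °C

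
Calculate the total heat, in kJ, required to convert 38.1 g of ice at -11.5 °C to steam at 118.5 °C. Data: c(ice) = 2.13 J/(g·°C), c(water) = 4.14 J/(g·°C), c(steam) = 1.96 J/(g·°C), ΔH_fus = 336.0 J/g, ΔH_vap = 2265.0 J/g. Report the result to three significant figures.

q1 (heat ice -11.5→0.0 °C): 38.1 × 2.13 × 11.5 = 933 J
q2 (melt at 0 °C): 38.1 × 336.0 = 12802 J
q3 (heat water 0.0→100.0 °C): 38.1 × 4.14 × 100.0 = 15773 J
q4 (vaporize at 100 °C): 38.1 × 2265.0 = 86297 J
q5 (heat steam 100.0→118.5 °C): 38.1 × 1.96 × 18.5 = 1382 J
Total: 933 + 12802 + 15773 + 86297 + 1382 = 117187 J = 117 kJ

q = 117 kJ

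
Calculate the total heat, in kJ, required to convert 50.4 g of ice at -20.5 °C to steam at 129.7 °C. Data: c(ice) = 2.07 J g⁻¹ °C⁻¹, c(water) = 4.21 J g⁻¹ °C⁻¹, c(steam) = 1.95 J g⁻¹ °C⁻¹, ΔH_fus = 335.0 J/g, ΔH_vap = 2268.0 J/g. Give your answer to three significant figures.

q1 (heat ice -20.5→0.0 °C): 50.4 × 2.07 × 20.5 = 2139 J
q2 (melt at 0 °C): 50.4 × 335.0 = 16884 J
q3 (heat water 0.0→100.0 °C): 50.4 × 4.21 × 100.0 = 21218 J
q4 (vaporize at 100 °C): 50.4 × 2268.0 = 114307 J
q5 (heat steam 100.0→129.7 °C): 50.4 × 1.95 × 29.7 = 2919 J
Total: 2139 + 16884 + 21218 + 114307 + 2919 = 157467 J = 157 kJ

q = 157 kJ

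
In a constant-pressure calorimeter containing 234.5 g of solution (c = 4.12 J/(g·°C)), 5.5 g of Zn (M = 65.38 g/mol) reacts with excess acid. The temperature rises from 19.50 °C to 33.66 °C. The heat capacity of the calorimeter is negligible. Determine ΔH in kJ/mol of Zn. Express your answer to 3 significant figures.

|ΔT| = |33.66 − 19.50| = 14.16 °C
|q_surr| = (234.5 × 4.12) × 14.16 = 966.14 × 14.16 = 13680 J
n(Zn) = 5.5 / 65.38 = 0.08412 mol
Temperature rose, so q_rxn = −|q_surr| = -13.68 kJ
ΔH = q_rxn / n = -162.6 kJ/mol

ΔH = -163 kJ/mol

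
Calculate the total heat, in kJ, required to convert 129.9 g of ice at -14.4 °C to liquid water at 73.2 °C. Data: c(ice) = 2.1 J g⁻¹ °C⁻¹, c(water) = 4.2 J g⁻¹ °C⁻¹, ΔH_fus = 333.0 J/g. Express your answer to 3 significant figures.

q1 (heat ice -14.4→0.0 °C): 129.9 × 2.1 × 14.4 = 3928 J
q2 (melt at 0 °C): 129.9 × 333.0 = 43257 J
q3 (heat water 0.0→73.2 °C): 129.9 × 4.2 × 73.2 = 39936 J
Total: 3928 + 43257 + 39936 = 87121 J = 87.1 kJ

q = 87.1 kJ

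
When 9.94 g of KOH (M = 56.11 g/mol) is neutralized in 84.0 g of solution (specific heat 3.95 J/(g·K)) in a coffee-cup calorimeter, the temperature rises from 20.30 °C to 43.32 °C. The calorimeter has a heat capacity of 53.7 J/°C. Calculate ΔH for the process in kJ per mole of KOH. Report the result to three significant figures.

|ΔT| = |43.32 − 20.30| = 23.02 °C
|q_surr| = (84.0 × 3.95 + 53.7) × 23.02 = 385.5 × 23.02 = 8874 J
n(KOH) = 9.94 / 56.11 = 0.1772 mol
Temperature rose, so q_rxn = −|q_surr| = -8.874 kJ
ΔH = q_rxn / n = -50.08 kJ/mol

ΔH = -50.1 kJ/mol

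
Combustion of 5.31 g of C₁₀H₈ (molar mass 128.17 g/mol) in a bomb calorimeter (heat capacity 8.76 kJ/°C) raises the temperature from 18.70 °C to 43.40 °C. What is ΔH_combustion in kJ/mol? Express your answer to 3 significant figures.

ΔH = -5220 kJ/mol

ΔT = 43.40 − 18.70 = 24.70 °C
q_cal = C_cal × ΔT = 8.76 × 24.70 = 216.372 kJ
n = 5.31 / 128.17 = 0.04143 mol
q_rxn = −q_cal = -216.372 kJ
ΔH = -216.372 / 0.04143 = -5223 kJ/mol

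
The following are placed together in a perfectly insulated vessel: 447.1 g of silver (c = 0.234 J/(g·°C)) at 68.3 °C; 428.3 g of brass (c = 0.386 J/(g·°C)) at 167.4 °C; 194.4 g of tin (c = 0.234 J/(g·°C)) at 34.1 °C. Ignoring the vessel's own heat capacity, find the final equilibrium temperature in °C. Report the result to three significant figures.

Σ mᵢcᵢ(T − Tᵢ) = 0  ⇒  T = Σ mᵢcᵢTᵢ / Σ mᵢcᵢ
Σ mᵢcᵢ = 447.1×0.234 + 428.3×0.386 + 194.4×0.234 = 315.4348
Σ mᵢcᵢTᵢ = 104.6214×68.3 + 165.3238×167.4 + 45.4896×34.1 = 36372
T = 36372 / 315.4348 = 115.3 °C

T_f = 115 °C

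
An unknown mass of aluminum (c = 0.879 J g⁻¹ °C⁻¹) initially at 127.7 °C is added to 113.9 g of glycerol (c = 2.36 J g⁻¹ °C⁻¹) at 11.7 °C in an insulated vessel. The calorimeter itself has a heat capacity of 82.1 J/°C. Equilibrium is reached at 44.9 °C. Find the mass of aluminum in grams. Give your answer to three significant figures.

m = 160 g

q_gained = (113.9 × 2.36 + 82.1) × (44.9 − 11.7) = 11650 J
q_lost = m × 0.879 × (127.7 − 44.9) = 72.7812 m
m = 11650 / 72.7812 = 160 g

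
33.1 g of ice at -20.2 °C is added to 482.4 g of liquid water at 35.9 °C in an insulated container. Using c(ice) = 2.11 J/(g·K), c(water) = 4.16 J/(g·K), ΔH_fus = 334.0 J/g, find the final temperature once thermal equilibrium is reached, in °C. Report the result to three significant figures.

T_f = 27.8 °C

Heat to bring ice to 0 °C and melt it: q₁ = 33.1×2.11×20.2 + 33.1×334.0 = 12466 J
Heat the water can supply cooling to 0 °C: 482.4×4.16×35.9 = 72043.5 J > q₁, so all ice melts.
Energy balance: 482.4×4.16×(35.9 − T) = 12466 + 33.1×4.16×(T − 0)
2006.784(35.9 − T) = 12466 + 137.696 T
72043.5 − 12466 = 2144.480 T
T = 59577.5 / 2144.480 = 27.78 °C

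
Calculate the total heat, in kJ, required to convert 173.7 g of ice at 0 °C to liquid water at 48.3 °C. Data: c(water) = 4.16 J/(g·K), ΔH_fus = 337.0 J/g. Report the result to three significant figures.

q1 (melt at 0 °C): 173.7 × 337.0 = 58537 J
q2 (heat water 0.0→48.3 °C): 173.7 × 4.16 × 48.3 = 34901 J
Total: 58537 + 34901 = 93438 J = 93.4 kJ

q = 93.4 kJ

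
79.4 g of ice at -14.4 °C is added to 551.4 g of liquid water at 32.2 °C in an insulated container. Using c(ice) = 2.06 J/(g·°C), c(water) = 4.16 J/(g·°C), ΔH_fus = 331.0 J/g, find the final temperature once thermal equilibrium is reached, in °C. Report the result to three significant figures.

Heat to bring ice to 0 °C and melt it: q₁ = 79.4×2.06×14.4 + 79.4×331.0 = 28637 J
Heat the water can supply cooling to 0 °C: 551.4×4.16×32.2 = 73861.1 J > q₁, so all ice melts.
Energy balance: 551.4×4.16×(32.2 − T) = 28637 + 79.4×4.16×(T − 0)
2293.824(32.2 − T) = 28637 + 330.304 T
73861.1 − 28637 = 2624.128 T
T = 45224.1 / 2624.128 = 17.23 °C

T_f = 17.2 °C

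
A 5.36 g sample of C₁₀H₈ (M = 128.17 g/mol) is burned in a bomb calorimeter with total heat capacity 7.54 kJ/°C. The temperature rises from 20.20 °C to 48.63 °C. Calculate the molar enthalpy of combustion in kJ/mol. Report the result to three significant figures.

ΔT = 48.63 − 20.20 = 28.43 °C
q_cal = C_cal × ΔT = 7.54 × 28.43 = 214.3622 kJ
n = 5.36 / 128.17 = 0.04182 mol
q_rxn = −q_cal = -214.3622 kJ
ΔH = -214.3622 / 0.04182 = -5126 kJ/mol

ΔH = -5130 kJ/mol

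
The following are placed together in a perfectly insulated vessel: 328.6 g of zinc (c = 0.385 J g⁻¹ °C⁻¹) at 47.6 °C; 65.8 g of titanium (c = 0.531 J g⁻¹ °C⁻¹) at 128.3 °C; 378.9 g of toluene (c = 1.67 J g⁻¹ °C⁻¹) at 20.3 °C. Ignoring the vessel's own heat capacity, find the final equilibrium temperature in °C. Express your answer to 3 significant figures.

T_f = 29.4 °C

Σ mᵢcᵢ(T − Tᵢ) = 0  ⇒  T = Σ mᵢcᵢTᵢ / Σ mᵢcᵢ
Σ mᵢcᵢ = 328.6×0.385 + 65.8×0.531 + 378.9×1.67 = 794.2138
Σ mᵢcᵢTᵢ = 126.511×47.6 + 34.9398×128.3 + 632.763×20.3 = 23350
T = 23350 / 794.2138 = 29.40 °C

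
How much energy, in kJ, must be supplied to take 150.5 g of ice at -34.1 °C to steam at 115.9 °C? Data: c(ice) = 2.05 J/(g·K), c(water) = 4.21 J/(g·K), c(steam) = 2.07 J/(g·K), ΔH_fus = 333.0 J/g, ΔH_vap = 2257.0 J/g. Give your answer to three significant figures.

q1 (heat ice -34.1→0.0 °C): 150.5 × 2.05 × 34.1 = 10521 J
q2 (melt at 0 °C): 150.5 × 333.0 = 50117 J
q3 (heat water 0.0→100.0 °C): 150.5 × 4.21 × 100.0 = 63361 J
q4 (vaporize at 100 °C): 150.5 × 2257.0 = 339679 J
q5 (heat steam 100.0→115.9 °C): 150.5 × 2.07 × 15.9 = 4953 J
Total: 10521 + 50117 + 63361 + 339679 + 4953 = 468631 J = 469 kJ

q = 469 kJ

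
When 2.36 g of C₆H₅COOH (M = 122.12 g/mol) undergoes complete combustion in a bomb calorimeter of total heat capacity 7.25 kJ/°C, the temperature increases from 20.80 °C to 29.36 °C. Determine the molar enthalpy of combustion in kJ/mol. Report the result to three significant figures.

ΔT = 29.36 − 20.80 = 8.56 °C
q_cal = C_cal × ΔT = 7.25 × 8.56 = 62.06 kJ
n = 2.36 / 122.12 = 0.01933 mol
q_rxn = −q_cal = -62.06 kJ
ΔH = -62.06 / 0.01933 = -3211 kJ/mol

ΔH = -3210 kJ/mol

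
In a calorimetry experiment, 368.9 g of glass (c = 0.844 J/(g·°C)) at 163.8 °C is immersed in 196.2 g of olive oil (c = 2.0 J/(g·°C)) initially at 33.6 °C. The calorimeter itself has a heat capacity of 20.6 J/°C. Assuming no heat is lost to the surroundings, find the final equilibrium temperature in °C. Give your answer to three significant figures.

T_f = 89.6 °C

Heat lost by glass = heat gained by olive oil + calorimeter.
(368.9)(0.844)(163.8 − T) = [(196.2)(2.0) + 20.6](T − 33.6)
311.3516 (163.8 − T) = 413.0 (T − 33.6)
50999 − 311.3516 T = 413.0 T − 13877
64876 = 724.3516 T
T = 89.56 °C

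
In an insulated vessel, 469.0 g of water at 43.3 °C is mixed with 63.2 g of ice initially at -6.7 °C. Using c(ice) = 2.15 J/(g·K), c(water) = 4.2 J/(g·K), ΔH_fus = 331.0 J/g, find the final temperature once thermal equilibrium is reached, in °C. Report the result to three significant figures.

T_f = 28.4 °C

Heat to bring ice to 0 °C and melt it: q₁ = 63.2×2.15×6.7 + 63.2×331.0 = 21830 J
Heat the water can supply cooling to 0 °C: 469.0×4.2×43.3 = 85292.3 J > q₁, so all ice melts.
Energy balance: 469.0×4.2×(43.3 − T) = 21830 + 63.2×4.2×(T − 0)
1969.8(43.3 − T) = 21830 + 265.44 T
85292.3 − 21830 = 2235.24 T
T = 63462.3 / 2235.24 = 28.39 °C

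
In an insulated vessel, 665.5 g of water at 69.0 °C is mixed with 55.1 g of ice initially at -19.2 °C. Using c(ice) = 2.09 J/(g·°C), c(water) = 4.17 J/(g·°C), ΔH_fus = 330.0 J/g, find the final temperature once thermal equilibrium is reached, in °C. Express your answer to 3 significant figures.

Heat to bring ice to 0 °C and melt it: q₁ = 55.1×2.09×19.2 + 55.1×330.0 = 20394 J
Heat the water can supply cooling to 0 °C: 665.5×4.17×69.0 = 191484 J > q₁, so all ice melts.
Energy balance: 665.5×4.17×(69.0 − T) = 20394 + 55.1×4.17×(T − 0)
2775.135(69.0 − T) = 20394 + 229.767 T
191484 − 20394 = 3004.902 T
T = 171090 / 3004.902 = 56.94 °C

T_f = 56.9 °C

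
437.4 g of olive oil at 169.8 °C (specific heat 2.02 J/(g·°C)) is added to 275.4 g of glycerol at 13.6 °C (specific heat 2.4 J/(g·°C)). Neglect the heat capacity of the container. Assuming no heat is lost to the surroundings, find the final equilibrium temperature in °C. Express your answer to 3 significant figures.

T_f = 103 °C

Heat lost by olive oil = heat gained by glycerol.
(437.4)(2.02)(169.8 − T) = (275.4)(2.4)(T − 13.6)
883.548 (169.8 − T) = 660.96 (T − 13.6)
150030 − 883.548 T = 660.96 T − 8989.1
159019.1 = 1544.508 T
T = 103.0 °C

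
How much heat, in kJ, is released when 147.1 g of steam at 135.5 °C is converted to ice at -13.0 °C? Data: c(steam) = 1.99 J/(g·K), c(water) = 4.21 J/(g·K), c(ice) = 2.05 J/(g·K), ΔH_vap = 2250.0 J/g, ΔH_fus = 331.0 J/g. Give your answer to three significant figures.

q1 (cool steam 135.5→100 °C): 147.1 × 1.99 × 35.5 = 10392 J
q2 (condense at 100 °C): 147.1 × 2250.0 = 330975 J
q3 (cool water 100→0 °C): 147.1 × 4.21 × 100.0 = 61929 J
q4 (freeze at 0 °C): 147.1 × 331.0 = 48690 J
q5 (cool ice 0→-13.0 °C): 147.1 × 2.05 × 13.0 = 3920 J
Total: 10392 + 330975 + 61929 + 48690 + 3920 = 455906 J = 456 kJ

q = 456 kJ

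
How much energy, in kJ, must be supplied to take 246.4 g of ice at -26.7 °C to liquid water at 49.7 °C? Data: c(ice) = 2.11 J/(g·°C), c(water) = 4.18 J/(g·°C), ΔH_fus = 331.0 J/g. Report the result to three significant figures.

q1 (heat ice -26.7→0.0 °C): 246.4 × 2.11 × 26.7 = 13881 J
q2 (melt at 0 °C): 246.4 × 331.0 = 81558 J
q3 (heat water 0.0→49.7 °C): 246.4 × 4.18 × 49.7 = 51189 J
Total: 13881 + 81558 + 51189 = 146628 J = 147 kJ

q = 147 kJ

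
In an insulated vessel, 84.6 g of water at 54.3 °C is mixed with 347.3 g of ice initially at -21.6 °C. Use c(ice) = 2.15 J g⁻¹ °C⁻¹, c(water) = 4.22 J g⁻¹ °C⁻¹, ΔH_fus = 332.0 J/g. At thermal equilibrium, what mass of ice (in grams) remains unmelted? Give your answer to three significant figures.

m_ice remaining = 337 g

Heat to warm all ice to 0 °C: 347.3×2.15×21.6 = 16129 J
Heat released by water cooling to 0 °C: 84.6×4.22×54.3 = 19386 J
19386 J < 16129 + 347.3×332.0 = 131432.6 J, so not all ice melts; final T = 0 °C.
Heat left for melting: 19386 − 16129 = 3257 J
Mass melted = 3257 / 332.0 = 9.810 g
Ice remaining = 347.3 − 9.810 = 337.490 g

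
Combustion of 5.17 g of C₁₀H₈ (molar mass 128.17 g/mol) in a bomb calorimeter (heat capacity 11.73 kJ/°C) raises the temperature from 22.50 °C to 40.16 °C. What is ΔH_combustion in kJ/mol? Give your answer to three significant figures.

ΔH = -5140 kJ/mol

ΔT = 40.16 − 22.50 = 17.66 °C
q_cal = C_cal × ΔT = 11.73 × 17.66 = 207.1518 kJ
n = 5.17 / 128.17 = 0.04034 mol
q_rxn = −q_cal = -207.1518 kJ
ΔH = -207.1518 / 0.04034 = -5135 kJ/mol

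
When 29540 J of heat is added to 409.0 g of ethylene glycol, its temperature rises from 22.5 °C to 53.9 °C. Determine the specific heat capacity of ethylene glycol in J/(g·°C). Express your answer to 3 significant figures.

c = 2.30 J/(g·°C)

c = q / (m ΔT) = 29540 / (409.0 × 31.4)
c = 29540 / 12842.6 = 2.30 J/(g·°C)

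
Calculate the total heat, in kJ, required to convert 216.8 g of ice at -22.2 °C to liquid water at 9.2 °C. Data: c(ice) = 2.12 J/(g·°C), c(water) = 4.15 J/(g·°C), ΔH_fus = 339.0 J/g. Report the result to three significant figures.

q1 (heat ice -22.2→0.0 °C): 216.8 × 2.12 × 22.2 = 10203 J
q2 (melt at 0 °C): 216.8 × 339.0 = 73495 J
q3 (heat water 0.0→9.2 °C): 216.8 × 4.15 × 9.2 = 8277 J
Total: 10203 + 73495 + 8277 = 91975 J = 92.0 kJ

q = 92.0 kJ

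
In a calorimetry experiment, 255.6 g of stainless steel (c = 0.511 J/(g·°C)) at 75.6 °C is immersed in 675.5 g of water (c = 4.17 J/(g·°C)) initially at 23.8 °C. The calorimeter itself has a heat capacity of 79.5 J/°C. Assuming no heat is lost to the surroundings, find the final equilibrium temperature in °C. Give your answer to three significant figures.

Heat lost by stainless steel = heat gained by water + calorimeter.
(255.6)(0.511)(75.6 − T) = [(675.5)(4.17) + 79.5](T − 23.8)
130.6116 (75.6 − T) = 2896.335 (T − 23.8)
9874.2 − 130.6116 T = 2896.335 T − 68933
78807.2 = 3026.9466 T
T = 26.04 °C

T_f = 26.0 °C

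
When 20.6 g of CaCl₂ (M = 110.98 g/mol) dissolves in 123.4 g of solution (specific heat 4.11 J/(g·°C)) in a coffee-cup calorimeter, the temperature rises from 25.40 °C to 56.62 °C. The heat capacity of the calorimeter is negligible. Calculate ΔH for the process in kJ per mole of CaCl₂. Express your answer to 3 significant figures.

ΔH = -85.3 kJ/mol

|ΔT| = |56.62 − 25.40| = 31.22 °C
|q_surr| = (123.4 × 4.11) × 31.22 = 507.174 × 31.22 = 15830 J
n(CaCl₂) = 20.6 / 110.98 = 0.1856 mol
Temperature rose, so q_rxn = −|q_surr| = -15.83 kJ
ΔH = q_rxn / n = -85.29 kJ/mol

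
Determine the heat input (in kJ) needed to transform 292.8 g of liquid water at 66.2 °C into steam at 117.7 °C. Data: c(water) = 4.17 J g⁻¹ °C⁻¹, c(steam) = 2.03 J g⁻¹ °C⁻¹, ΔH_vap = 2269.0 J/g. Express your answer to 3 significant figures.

q1 (heat water 66.2→100.0 °C): 292.8 × 4.17 × 33.8 = 41269 J
q2 (vaporize at 100 °C): 292.8 × 2269.0 = 664363 J
q3 (heat steam 100.0→117.7 °C): 292.8 × 2.03 × 17.7 = 10521 J
Total: 41269 + 664363 + 10521 = 716153 J = 716 kJ

q = 716 kJ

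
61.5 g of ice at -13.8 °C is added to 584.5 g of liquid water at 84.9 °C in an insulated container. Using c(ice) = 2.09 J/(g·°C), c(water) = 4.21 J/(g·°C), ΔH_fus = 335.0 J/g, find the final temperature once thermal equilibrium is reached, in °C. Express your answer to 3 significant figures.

T_f = 68.6 °C

Heat to bring ice to 0 °C and melt it: q₁ = 61.5×2.09×13.8 + 61.5×335.0 = 22376 J
Heat the water can supply cooling to 0 °C: 584.5×4.21×84.9 = 208917 J > q₁, so all ice melts.
Energy balance: 584.5×4.21×(84.9 − T) = 22376 + 61.5×4.21×(T − 0)
2460.745(84.9 − T) = 22376 + 258.915 T
208917 − 22376 = 2719.660 T
T = 186541 / 2719.660 = 68.59 °C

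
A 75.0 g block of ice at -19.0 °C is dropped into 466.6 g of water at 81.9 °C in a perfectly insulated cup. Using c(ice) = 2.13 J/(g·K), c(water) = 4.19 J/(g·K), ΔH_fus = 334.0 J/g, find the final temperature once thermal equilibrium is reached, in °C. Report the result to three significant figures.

Heat to bring ice to 0 °C and melt it: q₁ = 75.0×2.13×19.0 + 75.0×334.0 = 28085 J
Heat the water can supply cooling to 0 °C: 466.6×4.19×81.9 = 160119 J > q₁, so all ice melts.
Energy balance: 466.6×4.19×(81.9 − T) = 28085 + 75.0×4.19×(T − 0)
1955.054(81.9 − T) = 28085 + 314.25 T
160119 − 28085 = 2269.304 T
T = 132034 / 2269.304 = 58.18 °C

T_f = 58.2 °C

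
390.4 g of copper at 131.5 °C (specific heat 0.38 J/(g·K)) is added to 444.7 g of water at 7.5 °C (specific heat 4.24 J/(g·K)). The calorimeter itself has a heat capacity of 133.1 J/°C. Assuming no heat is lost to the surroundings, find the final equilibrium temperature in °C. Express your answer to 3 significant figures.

Heat lost by copper = heat gained by water + calorimeter.
(390.4)(0.38)(131.5 − T) = [(444.7)(4.24) + 133.1](T − 7.5)
148.352 (131.5 − T) = 2018.628 (T − 7.5)
19508 − 148.352 T = 2018.628 T − 15140
34648 = 2166.980 T
T = 15.99 °C

T_f = 16.0 °C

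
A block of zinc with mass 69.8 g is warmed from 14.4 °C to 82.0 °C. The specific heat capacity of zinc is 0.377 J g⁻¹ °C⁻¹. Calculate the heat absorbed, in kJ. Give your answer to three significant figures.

q = m c ΔT = 69.8 × 0.377 × (82.0 − 14.4)
q = 69.8 × 0.377 × 67.6 = 1779 J = 1.78 kJ

q = 1.78 kJ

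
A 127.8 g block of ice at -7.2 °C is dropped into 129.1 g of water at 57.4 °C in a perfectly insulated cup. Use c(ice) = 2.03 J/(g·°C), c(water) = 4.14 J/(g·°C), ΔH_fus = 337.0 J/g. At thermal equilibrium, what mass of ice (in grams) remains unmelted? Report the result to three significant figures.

m_ice remaining = 42.3 g

Heat to warm all ice to 0 °C: 127.8×2.03×7.2 = 1867.9 J
Heat released by water cooling to 0 °C: 129.1×4.14×57.4 = 30679 J
30679 J < 1867.9 + 127.8×337.0 = 44936.5 J, so not all ice melts; final T = 0 °C.
Heat left for melting: 30679 − 1867.9 = 28811.1 J
Mass melted = 28811.1 / 337.0 = 85.49 g
Ice remaining = 127.8 − 85.49 = 42.31 g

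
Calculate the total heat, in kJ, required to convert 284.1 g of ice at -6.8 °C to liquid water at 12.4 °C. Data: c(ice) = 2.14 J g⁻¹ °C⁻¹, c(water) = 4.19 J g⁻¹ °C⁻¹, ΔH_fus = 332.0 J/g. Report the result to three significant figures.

q1 (heat ice -6.8→0.0 °C): 284.1 × 2.14 × 6.8 = 4134 J
q2 (melt at 0 °C): 284.1 × 332.0 = 94321 J
q3 (heat water 0.0→12.4 °C): 284.1 × 4.19 × 12.4 = 14761 J
Total: 4134 + 94321 + 14761 = 113216 J = 113 kJ

q = 113 kJ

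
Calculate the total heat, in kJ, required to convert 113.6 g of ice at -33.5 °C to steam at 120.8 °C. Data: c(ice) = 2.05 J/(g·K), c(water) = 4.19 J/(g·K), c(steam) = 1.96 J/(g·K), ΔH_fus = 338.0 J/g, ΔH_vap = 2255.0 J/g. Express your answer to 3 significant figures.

q1 (heat ice -33.5→0.0 °C): 113.6 × 2.05 × 33.5 = 7801 J
q2 (melt at 0 °C): 113.6 × 338.0 = 38397 J
q3 (heat water 0.0→100.0 °C): 113.6 × 4.19 × 100.0 = 47598 J
q4 (vaporize at 100 °C): 113.6 × 2255.0 = 256168 J
q5 (heat steam 100.0→120.8 °C): 113.6 × 1.96 × 20.8 = 4631 J
Total: 7801 + 38397 + 47598 + 256168 + 4631 = 354595 J = 355 kJ

q = 355 kJ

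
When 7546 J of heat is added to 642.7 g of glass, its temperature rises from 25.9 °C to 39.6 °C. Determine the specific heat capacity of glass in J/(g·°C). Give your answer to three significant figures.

c = q / (m ΔT) = 7546 / (642.7 × 13.7)
c = 7546 / 8804.99 = 0.857 J/(g·°C)

c = 0.857 J/(g·°C)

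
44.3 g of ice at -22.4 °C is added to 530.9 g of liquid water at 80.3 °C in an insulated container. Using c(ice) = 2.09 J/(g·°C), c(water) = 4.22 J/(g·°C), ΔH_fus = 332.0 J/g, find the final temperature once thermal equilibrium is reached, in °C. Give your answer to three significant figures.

Heat to bring ice to 0 °C and melt it: q₁ = 44.3×2.09×22.4 + 44.3×332.0 = 16782 J
Heat the water can supply cooling to 0 °C: 530.9×4.22×80.3 = 179904 J > q₁, so all ice melts.
Energy balance: 530.9×4.22×(80.3 − T) = 16782 + 44.3×4.22×(T − 0)
2240.398(80.3 − T) = 16782 + 186.946 T
179904 − 16782 = 2427.344 T
T = 163122 / 2427.344 = 67.20 °C

T_f = 67.2 °C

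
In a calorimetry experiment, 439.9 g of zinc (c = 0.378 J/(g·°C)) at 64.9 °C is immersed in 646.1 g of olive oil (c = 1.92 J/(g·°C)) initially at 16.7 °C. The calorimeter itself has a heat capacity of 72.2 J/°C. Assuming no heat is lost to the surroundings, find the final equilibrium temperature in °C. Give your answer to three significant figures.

T_f = 22.1 °C

Heat lost by zinc = heat gained by olive oil + calorimeter.
(439.9)(0.378)(64.9 − T) = [(646.1)(1.92) + 72.2](T − 16.7)
166.2822 (64.9 − T) = 1312.712 (T − 16.7)
10792 − 166.2822 T = 1312.712 T − 21922
32714 = 1478.9942 T
T = 22.12 °C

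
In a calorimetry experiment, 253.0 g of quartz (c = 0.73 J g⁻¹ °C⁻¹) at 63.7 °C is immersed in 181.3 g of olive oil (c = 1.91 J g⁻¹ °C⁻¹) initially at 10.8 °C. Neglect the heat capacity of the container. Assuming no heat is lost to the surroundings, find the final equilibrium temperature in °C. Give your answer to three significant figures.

Heat lost by quartz = heat gained by olive oil.
(253.0)(0.73)(63.7 − T) = (181.3)(1.91)(T − 10.8)
184.69 (63.7 − T) = 346.283 (T − 10.8)
11765 − 184.69 T = 346.283 T − 3739.9
15504.9 = 530.973 T
T = 29.20 °C

T_f = 29.2 °C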